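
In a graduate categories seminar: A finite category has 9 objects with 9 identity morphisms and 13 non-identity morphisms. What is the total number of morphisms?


Each object has an identity morphism, giving 9 identities.
Adding the 13 non-identity morphisms:
Total = 9 + 13 = 22

22


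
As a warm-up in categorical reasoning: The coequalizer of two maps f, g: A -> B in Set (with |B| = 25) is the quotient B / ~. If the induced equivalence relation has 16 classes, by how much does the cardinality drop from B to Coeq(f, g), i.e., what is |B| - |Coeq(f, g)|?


The coequalizer Coeq(f, g) = B / ~ has one element per equivalence class.
|B| = 25, |Coeq(f, g)| = 16.
|B| - |Coeq(f, g)| = 25 - 16 = 9.

9


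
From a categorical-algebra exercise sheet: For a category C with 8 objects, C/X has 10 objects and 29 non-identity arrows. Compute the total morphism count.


In the slice category C/X, objects are morphisms to X.
Identity morphisms: 10 (one per object of C/X).
Non-identity morphisms: 29.
Total = 10 + 29 = 39

39


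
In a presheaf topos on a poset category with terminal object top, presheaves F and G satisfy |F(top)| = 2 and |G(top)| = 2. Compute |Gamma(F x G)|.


Global sections of a presheaf on a poset with terminal top satisfy
Gamma(H) ~ H(top). Presheaves admit pointwise products, so
(F x G)(top) = F(top) x G(top) (Cartesian product).
|Gamma(F x G)| = |F(top)| * |G(top)| = 2 * 2 = 4.

4


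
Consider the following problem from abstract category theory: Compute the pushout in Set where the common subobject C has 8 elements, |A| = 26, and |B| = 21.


The pushout A +_C B identifies the images of C in A and B.
|A +_C B| = |A| + |B| - |C| (for injections).
= 26 + 21 - 8 = 39

39


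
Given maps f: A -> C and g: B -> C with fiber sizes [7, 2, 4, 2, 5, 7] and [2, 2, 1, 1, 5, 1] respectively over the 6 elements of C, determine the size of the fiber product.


The pullback A x_C B consists of pairs (a, b) with f(a) = g(b).
For each element c in C, the fiber product has |f^-1(c)| * |g^-1(c)| elements.
Summing over C: 7 * 2 + 2 * 2 + 4 * 1 + 2 * 1 + 5 * 5 + 7 * 1
= 14 + 4 + 4 + 2 + 25 + 7 = 56

56


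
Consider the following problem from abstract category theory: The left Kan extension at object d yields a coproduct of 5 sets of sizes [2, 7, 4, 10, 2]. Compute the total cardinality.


Pointwise, the left Kan extension (Lan_F H)(d) is the colimit, indexed
by the comma category (F downarrow d), of H composed with the
projection (F downarrow d) -> C. Here that colimit is given
as a coproduct (disjoint union) of sets, so its cardinality is the
sum of the sizes of the summands.
Coproduct of sets with sizes: 2 + 7 + 4 + 10 + 2
= 25

25


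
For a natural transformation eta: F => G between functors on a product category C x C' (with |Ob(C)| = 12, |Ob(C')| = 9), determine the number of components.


A natural transformation eta: F => G assigns one component morphism per
object of the domain category.
The domain is the product category C x C', so
|Ob(C x C')| = |Ob(C)| * |Ob(C')| = 12 * 9 = 108.
Therefore eta has 108 component morphisms.

108


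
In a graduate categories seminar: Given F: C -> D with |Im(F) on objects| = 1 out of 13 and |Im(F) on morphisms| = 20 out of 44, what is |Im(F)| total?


The image of F consists of distinct objects and distinct morphisms.
|Im(F)| on objects = 1
|Im(F)| on morphisms = 20
Total image cardinality = 1 + 20 = 21

21


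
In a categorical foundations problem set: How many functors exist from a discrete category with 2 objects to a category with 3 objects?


A functor from a discrete category C to D is determined by
where each object maps. Each of the 2 objects of C can map
to any of the 3 objects of D independently.
Number of functors = 3^2 = 9

9


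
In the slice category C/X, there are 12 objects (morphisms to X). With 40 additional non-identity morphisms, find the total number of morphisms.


In the slice category C/X, objects are morphisms to X.
Identity morphisms: 12 (one per object of C/X).
Non-identity morphisms: 40.
Total = 12 + 40 = 52

52


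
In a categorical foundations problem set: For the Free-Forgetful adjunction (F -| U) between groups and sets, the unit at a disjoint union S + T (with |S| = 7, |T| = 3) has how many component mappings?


The unit eta_X: X -> U(F(X)) of the Free-Forgetful adjunction
maps each element of X to a generator of F(X). For X = S + T (disjoint
union in Set), |S + T| = |S| + |T|.
Total mappings = 7 + 3 = 10.

10


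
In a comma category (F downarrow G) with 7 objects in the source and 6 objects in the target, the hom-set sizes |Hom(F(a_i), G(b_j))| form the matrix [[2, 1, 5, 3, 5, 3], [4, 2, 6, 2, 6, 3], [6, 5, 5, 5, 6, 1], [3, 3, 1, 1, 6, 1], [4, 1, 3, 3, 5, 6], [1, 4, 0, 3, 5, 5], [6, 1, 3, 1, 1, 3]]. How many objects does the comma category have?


Objects of (F downarrow G) are triples (a, b, h: F(a)->G(b)).
The count equals the sum of all entries in the hom-matrix.
sum(row 0) = 19
sum(row 1) = 23
sum(row 2) = 28
sum(row 3) = 15
sum(row 4) = 22
sum(row 5) = 18
sum(row 6) = 15
Grand total = 140

140


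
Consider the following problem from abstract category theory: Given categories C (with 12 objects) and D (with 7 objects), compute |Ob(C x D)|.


The product category C x D has objects that are pairs (c, d).
Number of pairs = |Ob(C)| * |Ob(D)| = 12 * 7 = 84

84


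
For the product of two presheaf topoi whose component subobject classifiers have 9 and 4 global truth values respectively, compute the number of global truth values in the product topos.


In a product of presheaf topoi E_1 x E_2, the subobject classifier
is Omega = Omega_1 x Omega_2 (componentwise), so
|Omega(top)| = |Omega_1(top_1)| * |Omega_2(top_2)|.
= 9 * 4 = 36.

36


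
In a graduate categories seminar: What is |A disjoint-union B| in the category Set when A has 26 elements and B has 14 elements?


In Set, the coproduct A + B is the disjoint union.
|A + B| = |A| + |B| = 26 + 14 = 40

40


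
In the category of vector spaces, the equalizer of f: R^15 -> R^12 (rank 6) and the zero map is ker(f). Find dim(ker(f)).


The equalizer of f and the zero map is ker(f).
By the rank-nullity theorem: dim(ker(f)) = dim(domain) - rank(f).
dim(ker(f)) = 15 - 6 = 9

9


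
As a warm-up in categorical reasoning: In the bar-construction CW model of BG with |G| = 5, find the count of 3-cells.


In the bar-construction CW model of BG, the n-cells are indexed by
n-tuples [g_1|...|g_n] of non-identity elements of G (degenerate
simplices with some g_i = e do not contribute cells), so there are
(|G| - 1)^n n-cells.
For dim = 3 with |G| = 5:
cells = (5 - 1)^3 = 4^3 = 64

64


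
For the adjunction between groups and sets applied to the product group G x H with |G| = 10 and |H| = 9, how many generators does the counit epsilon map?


The counit epsilon_K: F(U(K)) -> K of the Free-Forgetful adjunction
maps |K| generators of F(U(K)) into K. For K = G x H (the product group),
|G x H| = |G| * |H|.
Total generators mapped = 10 * 9 = 90.

90


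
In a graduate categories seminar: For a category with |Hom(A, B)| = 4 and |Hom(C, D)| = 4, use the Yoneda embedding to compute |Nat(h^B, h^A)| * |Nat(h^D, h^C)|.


By the Yoneda lemma, Nat(h^B, h^A) is isomorphic to Hom(A, B),
so |Nat(h^B, h^A)| = |Hom(A, B)| and |Nat(h^D, h^C)| = |Hom(C, D)|.
|Hom(A, B)| = 4, |Hom(C, D)| = 4.
|Nat(h^B, h^A) x Nat(h^D, h^C)| = 4 * 4 = 16

16


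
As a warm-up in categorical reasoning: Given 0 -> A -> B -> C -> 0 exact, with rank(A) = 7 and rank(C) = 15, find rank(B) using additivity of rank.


For a short exact sequence 0 -> A -> B -> C -> 0,
rank is additive: rank(B) = rank(A) + rank(C).
rank(B) = 7 + 15 = 22

22


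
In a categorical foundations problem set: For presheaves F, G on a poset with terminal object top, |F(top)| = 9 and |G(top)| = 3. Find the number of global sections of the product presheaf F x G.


Global sections of a presheaf on a poset with terminal top satisfy
Gamma(H) ~ H(top). Presheaves admit pointwise products, so
(F x G)(top) = F(top) x G(top) (Cartesian product).
|Gamma(F x G)| = |F(top)| * |G(top)| = 9 * 3 = 27.

27


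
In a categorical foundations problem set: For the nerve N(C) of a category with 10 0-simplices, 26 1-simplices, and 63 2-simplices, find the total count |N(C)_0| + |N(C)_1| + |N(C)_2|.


The 2-skeleton of the nerve N(C) consists of simplices in dimensions 0, 1, 2:
  |N(C)_0| = 10 (objects)
  |N(C)_1| = 26 (morphisms)
  |N(C)_2| = 63 (composable pairs)
Total = 10 + 26 + 63 = 99

99


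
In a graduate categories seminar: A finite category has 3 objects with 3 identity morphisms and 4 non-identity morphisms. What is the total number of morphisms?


Each object has an identity morphism, giving 3 identities.
Adding the 4 non-identity morphisms:
Total = 3 + 4 = 7

7


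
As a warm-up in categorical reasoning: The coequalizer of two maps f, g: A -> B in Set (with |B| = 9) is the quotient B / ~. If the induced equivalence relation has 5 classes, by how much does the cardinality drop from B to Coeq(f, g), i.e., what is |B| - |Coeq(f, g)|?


The coequalizer Coeq(f, g) = B / ~ has one element per equivalence class.
|B| = 9, |Coeq(f, g)| = 5.
|B| - |Coeq(f, g)| = 9 - 5 = 4.

4


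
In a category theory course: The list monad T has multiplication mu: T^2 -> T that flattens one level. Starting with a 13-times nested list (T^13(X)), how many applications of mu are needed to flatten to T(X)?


Each application of mu: T^2 -> T removes one layer of nesting.
Starting at depth 13 (i.e., T^13(X)), we need to reach T(X).
Number of mu applications = 13 - 1 = 12

12


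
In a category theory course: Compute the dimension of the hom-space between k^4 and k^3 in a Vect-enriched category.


In Vect-enriched categories, Hom(k^n, k^m) is the space of m x n matrices.
dim(Hom(k^4, k^3)) = 3 * 4 = 12

12


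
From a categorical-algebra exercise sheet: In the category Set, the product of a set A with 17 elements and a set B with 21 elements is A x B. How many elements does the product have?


In Set, the product A x B is the Cartesian product.
By the universal property, |A x B| = |A| * |B|.
|A x B| = 17 * 21 = 357

357


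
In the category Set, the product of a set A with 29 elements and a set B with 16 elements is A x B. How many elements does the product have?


In Set, the product A x B is the Cartesian product.
By the universal property, |A x B| = |A| * |B|.
|A x B| = 29 * 16 = 464

464


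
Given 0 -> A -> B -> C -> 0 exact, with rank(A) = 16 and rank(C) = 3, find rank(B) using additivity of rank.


For a short exact sequence 0 -> A -> B -> C -> 0,
rank is additive: rank(B) = rank(A) + rank(C).
rank(B) = 16 + 3 = 19

19


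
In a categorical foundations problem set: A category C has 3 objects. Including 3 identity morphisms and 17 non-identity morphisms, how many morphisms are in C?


Each object has an identity morphism, giving 3 identities.
Adding the 17 non-identity morphisms:
Total = 3 + 17 = 20

20


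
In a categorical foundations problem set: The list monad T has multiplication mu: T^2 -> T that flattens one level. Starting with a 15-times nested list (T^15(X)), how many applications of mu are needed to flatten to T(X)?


Each application of mu: T^2 -> T removes one layer of nesting.
Starting at depth 15 (i.e., T^15(X)), we need to reach T(X).
Number of mu applications = 15 - 1 = 14

14


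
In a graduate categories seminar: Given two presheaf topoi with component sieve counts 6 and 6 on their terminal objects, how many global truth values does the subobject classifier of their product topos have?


In a product of presheaf topoi E_1 x E_2, the subobject classifier
is Omega = Omega_1 x Omega_2 (componentwise), so
|Omega(top)| = |Omega_1(top_1)| * |Omega_2(top_2)|.
= 6 * 6 = 36.

36


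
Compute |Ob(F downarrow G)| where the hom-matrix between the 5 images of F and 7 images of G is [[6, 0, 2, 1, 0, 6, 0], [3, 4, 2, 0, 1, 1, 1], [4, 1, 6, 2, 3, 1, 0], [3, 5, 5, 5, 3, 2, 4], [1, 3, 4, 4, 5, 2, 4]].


Objects of (F downarrow G) are triples (a, b, h: F(a)->G(b)).
The count equals the sum of all entries in the hom-matrix.
sum(row 0) = 15
sum(row 1) = 12
sum(row 2) = 17
sum(row 3) = 27
sum(row 4) = 23
Grand total = 94

94


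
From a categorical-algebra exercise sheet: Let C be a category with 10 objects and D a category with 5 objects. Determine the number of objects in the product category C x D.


The product category C x D has objects that are pairs (c, d).
Number of pairs = |Ob(C)| * |Ob(D)| = 10 * 5 = 50

50


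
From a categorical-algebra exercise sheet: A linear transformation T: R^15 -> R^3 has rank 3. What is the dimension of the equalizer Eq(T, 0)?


The equalizer of f and the zero map is ker(f).
By the rank-nullity theorem: dim(ker(f)) = dim(domain) - rank(f).
dim(ker(f)) = 15 - 3 = 12

12


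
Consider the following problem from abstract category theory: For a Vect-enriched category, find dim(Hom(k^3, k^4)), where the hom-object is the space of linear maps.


In Vect-enriched categories, Hom(k^n, k^m) is the space of m x n matrices.
dim(Hom(k^3, k^4)) = 4 * 3 = 12

12


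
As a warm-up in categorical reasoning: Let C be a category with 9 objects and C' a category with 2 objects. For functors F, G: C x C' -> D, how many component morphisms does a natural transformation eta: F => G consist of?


A natural transformation eta: F => G assigns one component morphism per
object of the domain category.
The domain is the product category C x C', so
|Ob(C x C')| = |Ob(C)| * |Ob(C')| = 9 * 2 = 18.
Therefore eta has 18 component morphisms.

18


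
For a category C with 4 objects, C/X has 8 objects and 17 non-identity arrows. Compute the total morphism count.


In the slice category C/X, objects are morphisms to X.
Identity morphisms: 8 (one per object of C/X).
Non-identity morphisms: 17.
Total = 8 + 17 = 25

25


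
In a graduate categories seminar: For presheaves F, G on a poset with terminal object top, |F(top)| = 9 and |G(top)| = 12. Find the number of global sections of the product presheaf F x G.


Global sections of a presheaf on a poset with terminal top satisfy
Gamma(H) ~ H(top). Presheaves admit pointwise products, so
(F x G)(top) = F(top) x G(top) (Cartesian product).
|Gamma(F x G)| = |F(top)| * |G(top)| = 9 * 12 = 108.

108


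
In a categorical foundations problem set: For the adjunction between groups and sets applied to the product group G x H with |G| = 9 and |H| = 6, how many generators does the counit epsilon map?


The counit epsilon_K: F(U(K)) -> K of the Free-Forgetful adjunction
maps |K| generators of F(U(K)) into K. For K = G x H (the product group),
|G x H| = |G| * |H|.
Total generators mapped = 9 * 6 = 54.

54


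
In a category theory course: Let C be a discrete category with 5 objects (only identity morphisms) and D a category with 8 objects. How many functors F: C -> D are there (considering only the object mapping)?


A functor from a discrete category C to D is determined by
where each object maps. Each of the 5 objects of C can map
to any of the 8 objects of D independently.
Number of functors = 8^5 = 32768

32768


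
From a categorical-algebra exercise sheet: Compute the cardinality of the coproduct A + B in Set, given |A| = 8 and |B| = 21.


In Set, the coproduct A + B is the disjoint union.
|A + B| = |A| + |B| = 8 + 21 = 29

29


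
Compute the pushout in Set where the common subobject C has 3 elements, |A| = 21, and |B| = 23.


The pushout A +_C B identifies the images of C in A and B.
|A +_C B| = |A| + |B| - |C| (for injections).
= 21 + 23 - 3 = 41

41


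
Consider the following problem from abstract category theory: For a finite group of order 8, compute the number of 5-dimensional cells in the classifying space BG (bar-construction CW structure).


In the bar-construction CW model of BG, the n-cells are indexed by
n-tuples [g_1|...|g_n] of non-identity elements of G (degenerate
simplices with some g_i = e do not contribute cells), so there are
(|G| - 1)^n n-cells.
For dim = 5 with |G| = 8:
cells = (8 - 1)^5 = 7^5 = 16807

16807


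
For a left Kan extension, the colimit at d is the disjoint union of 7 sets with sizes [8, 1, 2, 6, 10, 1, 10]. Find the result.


Pointwise, the left Kan extension (Lan_F H)(d) is the colimit, indexed
by the comma category (F downarrow d), of H composed with the
projection (F downarrow d) -> C. Here that colimit is given
as a coproduct (disjoint union) of sets, so its cardinality is the
sum of the sizes of the summands.
Coproduct of sets with sizes: 8 + 1 + 2 + 6 + 10 + 1 + 10
= 38

38


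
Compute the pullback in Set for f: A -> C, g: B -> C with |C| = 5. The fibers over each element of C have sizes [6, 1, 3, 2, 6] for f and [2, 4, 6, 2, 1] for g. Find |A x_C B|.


The pullback A x_C B consists of pairs (a, b) with f(a) = g(b).
For each element c in C, the fiber product has |f^-1(c)| * |g^-1(c)| elements.
Summing over C: 6 * 2 + 1 * 4 + 3 * 6 + 2 * 2 + 6 * 1
= 12 + 4 + 18 + 4 + 6 = 44

44


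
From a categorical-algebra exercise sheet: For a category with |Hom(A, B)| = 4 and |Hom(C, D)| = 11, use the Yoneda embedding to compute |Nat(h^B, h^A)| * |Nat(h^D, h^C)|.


By the Yoneda lemma, Nat(h^B, h^A) is isomorphic to Hom(A, B),
so |Nat(h^B, h^A)| = |Hom(A, B)| and |Nat(h^D, h^C)| = |Hom(C, D)|.
|Hom(A, B)| = 4, |Hom(C, D)| = 11.
|Nat(h^B, h^A) x Nat(h^D, h^C)| = 4 * 11 = 44

44


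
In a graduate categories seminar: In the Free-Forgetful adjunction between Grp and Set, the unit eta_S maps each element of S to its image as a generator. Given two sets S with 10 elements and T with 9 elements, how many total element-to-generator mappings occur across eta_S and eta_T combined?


The unit eta_X: X -> U(F(X)) of the Free-Forgetful adjunction
maps each element of X to a generator of F(X). For X = S + T (disjoint
union in Set), |S + T| = |S| + |T|.
Total mappings = 10 + 9 = 19.

19


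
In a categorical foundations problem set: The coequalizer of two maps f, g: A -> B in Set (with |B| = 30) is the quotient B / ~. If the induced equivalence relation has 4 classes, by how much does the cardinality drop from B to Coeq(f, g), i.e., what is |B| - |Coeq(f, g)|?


The coequalizer Coeq(f, g) = B / ~ has one element per equivalence class.
|B| = 30, |Coeq(f, g)| = 4.
|B| - |Coeq(f, g)| = 30 - 4 = 26.

26


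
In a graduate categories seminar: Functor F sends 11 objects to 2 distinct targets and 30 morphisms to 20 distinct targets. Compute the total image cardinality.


The image of F consists of distinct objects and distinct morphisms.
|Im(F)| on objects = 2
|Im(F)| on morphisms = 20
Total image cardinality = 2 + 20 = 22

22


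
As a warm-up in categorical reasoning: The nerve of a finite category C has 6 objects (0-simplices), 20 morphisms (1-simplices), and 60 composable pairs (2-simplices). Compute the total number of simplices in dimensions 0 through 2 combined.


The 2-skeleton of the nerve N(C) consists of simplices in dimensions 0, 1, 2:
  |N(C)_0| = 6 (objects)
  |N(C)_1| = 20 (morphisms)
  |N(C)_2| = 60 (composable pairs)
Total = 6 + 20 + 60 = 86

86


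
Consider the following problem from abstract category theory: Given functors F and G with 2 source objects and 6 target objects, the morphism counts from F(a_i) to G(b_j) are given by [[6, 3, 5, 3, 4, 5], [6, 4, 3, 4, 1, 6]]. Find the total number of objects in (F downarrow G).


Objects of (F downarrow G) are triples (a, b, h: F(a)->G(b)).
The count equals the sum of all entries in the hom-matrix.
sum(row 0) = 26
sum(row 1) = 24
Grand total = 50

50


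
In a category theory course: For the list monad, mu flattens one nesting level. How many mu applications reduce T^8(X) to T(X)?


Each application of mu: T^2 -> T removes one layer of nesting.
Starting at depth 8 (i.e., T^8(X)), we need to reach T(X).
Number of mu applications = 8 - 1 = 7

7


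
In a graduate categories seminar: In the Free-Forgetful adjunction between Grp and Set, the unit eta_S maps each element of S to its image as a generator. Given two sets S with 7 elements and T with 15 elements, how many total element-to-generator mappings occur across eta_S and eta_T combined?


The unit eta_X: X -> U(F(X)) of the Free-Forgetful adjunction
maps each element of X to a generator of F(X). For X = S + T (disjoint
union in Set), |S + T| = |S| + |T|.
Total mappings = 7 + 15 = 22.

22


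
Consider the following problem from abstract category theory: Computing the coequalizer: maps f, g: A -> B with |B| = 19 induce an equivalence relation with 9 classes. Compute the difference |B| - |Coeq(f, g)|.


The coequalizer Coeq(f, g) = B / ~ has one element per equivalence class.
|B| = 19, |Coeq(f, g)| = 9.
|B| - |Coeq(f, g)| = 19 - 9 = 10.

10


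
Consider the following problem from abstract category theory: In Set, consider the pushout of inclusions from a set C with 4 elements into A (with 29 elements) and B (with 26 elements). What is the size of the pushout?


The pushout A +_C B identifies the images of C in A and B.
|A +_C B| = |A| + |B| - |C| (for injections).
= 29 + 26 - 4 = 51

51


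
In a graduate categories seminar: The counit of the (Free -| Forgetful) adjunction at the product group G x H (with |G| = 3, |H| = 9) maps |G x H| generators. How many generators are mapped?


The counit epsilon_K: F(U(K)) -> K of the Free-Forgetful adjunction
maps |K| generators of F(U(K)) into K. For K = G x H (the product group),
|G x H| = |G| * |H|.
Total generators mapped = 3 * 9 = 27.

27


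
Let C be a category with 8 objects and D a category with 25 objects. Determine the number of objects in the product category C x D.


The product category C x D has objects that are pairs (c, d).
Number of pairs = |Ob(C)| * |Ob(D)| = 8 * 25 = 200

200


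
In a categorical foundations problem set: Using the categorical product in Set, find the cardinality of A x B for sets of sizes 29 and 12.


In Set, the product A x B is the Cartesian product.
By the universal property, |A x B| = |A| * |B|.
|A x B| = 29 * 12 = 348

348


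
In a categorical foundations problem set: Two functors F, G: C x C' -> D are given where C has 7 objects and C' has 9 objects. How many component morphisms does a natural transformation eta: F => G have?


A natural transformation eta: F => G assigns one component morphism per
object of the domain category.
The domain is the product category C x C', so
|Ob(C x C')| = |Ob(C)| * |Ob(C')| = 7 * 9 = 63.
Therefore eta has 63 component morphisms.

63


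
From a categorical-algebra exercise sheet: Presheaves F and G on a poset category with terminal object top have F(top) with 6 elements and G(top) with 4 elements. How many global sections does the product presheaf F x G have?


Global sections of a presheaf on a poset with terminal top satisfy
Gamma(H) ~ H(top). Presheaves admit pointwise products, so
(F x G)(top) = F(top) x G(top) (Cartesian product).
|Gamma(F x G)| = |F(top)| * |G(top)| = 6 * 4 = 24.

24


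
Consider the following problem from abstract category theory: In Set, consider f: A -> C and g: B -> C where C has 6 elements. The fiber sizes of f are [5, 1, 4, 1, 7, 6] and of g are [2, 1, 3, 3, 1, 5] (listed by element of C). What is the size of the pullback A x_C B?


The pullback A x_C B consists of pairs (a, b) with f(a) = g(b).
For each element c in C, the fiber product has |f^-1(c)| * |g^-1(c)| elements.
Summing over C: 5 * 2 + 1 * 1 + 4 * 3 + 1 * 3 + 7 * 1 + 6 * 5
= 10 + 1 + 12 + 3 + 7 + 30 = 63

63


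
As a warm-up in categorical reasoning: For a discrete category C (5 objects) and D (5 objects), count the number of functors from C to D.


A functor from a discrete category C to D is determined by
where each object maps. Each of the 5 objects of C can map
to any of the 5 objects of D independently.
Number of functors = 5^5 = 3125

3125


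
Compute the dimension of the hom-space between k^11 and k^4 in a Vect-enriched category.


In Vect-enriched categories, Hom(k^n, k^m) is the space of m x n matrices.
dim(Hom(k^11, k^4)) = 4 * 11 = 44

44


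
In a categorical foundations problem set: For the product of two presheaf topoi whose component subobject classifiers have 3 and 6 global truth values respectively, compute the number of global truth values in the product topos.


In a product of presheaf topoi E_1 x E_2, the subobject classifier
is Omega = Omega_1 x Omega_2 (componentwise), so
|Omega(top)| = |Omega_1(top_1)| * |Omega_2(top_2)|.
= 3 * 6 = 18.

18


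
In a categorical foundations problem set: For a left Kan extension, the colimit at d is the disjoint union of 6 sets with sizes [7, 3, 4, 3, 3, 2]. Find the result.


Pointwise, the left Kan extension (Lan_F H)(d) is the colimit, indexed
by the comma category (F downarrow d), of H composed with the
projection (F downarrow d) -> C. Here that colimit is given
as a coproduct (disjoint union) of sets, so its cardinality is the
sum of the sizes of the summands.
Coproduct of sets with sizes: 7 + 3 + 4 + 3 + 3 + 2
= 22

22


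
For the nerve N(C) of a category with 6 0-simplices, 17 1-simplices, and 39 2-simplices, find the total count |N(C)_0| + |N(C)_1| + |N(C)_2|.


The 2-skeleton of the nerve N(C) consists of simplices in dimensions 0, 1, 2:
  |N(C)_0| = 6 (objects)
  |N(C)_1| = 17 (morphisms)
  |N(C)_2| = 39 (composable pairs)
Total = 6 + 17 + 39 = 62

62


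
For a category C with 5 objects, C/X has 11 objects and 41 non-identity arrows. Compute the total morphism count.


In the slice category C/X, objects are morphisms to X.
Identity morphisms: 11 (one per object of C/X).
Non-identity morphisms: 41.
Total = 11 + 41 = 52

52


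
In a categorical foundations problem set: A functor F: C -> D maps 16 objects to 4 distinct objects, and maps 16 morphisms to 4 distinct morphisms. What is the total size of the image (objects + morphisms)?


The image of F consists of distinct objects and distinct morphisms.
|Im(F)| on objects = 4
|Im(F)| on morphisms = 4
Total image cardinality = 4 + 4 = 8

8


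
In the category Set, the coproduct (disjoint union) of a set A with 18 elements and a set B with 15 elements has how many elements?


In Set, the coproduct A + B is the disjoint union.
|A + B| = |A| + |B| = 18 + 15 = 33

33


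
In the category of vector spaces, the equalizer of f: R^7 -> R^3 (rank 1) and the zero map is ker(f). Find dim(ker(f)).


The equalizer of f and the zero map is ker(f).
By the rank-nullity theorem: dim(ker(f)) = dim(domain) - rank(f).
dim(ker(f)) = 7 - 1 = 6

6


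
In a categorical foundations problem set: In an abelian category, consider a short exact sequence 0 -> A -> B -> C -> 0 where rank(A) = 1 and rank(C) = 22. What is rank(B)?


For a short exact sequence 0 -> A -> B -> C -> 0,
rank is additive: rank(B) = rank(A) + rank(C).
rank(B) = 1 + 22 = 23

23


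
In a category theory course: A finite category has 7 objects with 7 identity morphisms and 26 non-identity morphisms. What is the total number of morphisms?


Each object has an identity morphism, giving 7 identities.
Adding the 26 non-identity morphisms:
Total = 7 + 26 = 33

33


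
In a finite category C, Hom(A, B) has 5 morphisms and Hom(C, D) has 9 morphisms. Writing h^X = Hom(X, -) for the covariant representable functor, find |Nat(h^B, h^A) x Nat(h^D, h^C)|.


By the Yoneda lemma, Nat(h^B, h^A) is isomorphic to Hom(A, B),
so |Nat(h^B, h^A)| = |Hom(A, B)| and |Nat(h^D, h^C)| = |Hom(C, D)|.
|Hom(A, B)| = 5, |Hom(C, D)| = 9.
|Nat(h^B, h^A) x Nat(h^D, h^C)| = 5 * 9 = 45

45


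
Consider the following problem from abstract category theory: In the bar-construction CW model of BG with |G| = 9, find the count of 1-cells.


In the bar-construction CW model of BG, the n-cells are indexed by
n-tuples [g_1|...|g_n] of non-identity elements of G (degenerate
simplices with some g_i = e do not contribute cells), so there are
(|G| - 1)^n n-cells.
For dim = 1 with |G| = 9:
cells = (9 - 1)^1 = 8^1 = 8

8


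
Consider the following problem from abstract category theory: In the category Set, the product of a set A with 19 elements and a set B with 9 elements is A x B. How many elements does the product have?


In Set, the product A x B is the Cartesian product.
By the universal property, |A x B| = |A| * |B|.
|A x B| = 19 * 9 = 171

171


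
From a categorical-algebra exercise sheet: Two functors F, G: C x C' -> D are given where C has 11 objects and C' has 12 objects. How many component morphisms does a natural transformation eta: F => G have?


A natural transformation eta: F => G assigns one component morphism per
object of the domain category.
The domain is the product category C x C', so
|Ob(C x C')| = |Ob(C)| * |Ob(C')| = 11 * 12 = 132.
Therefore eta has 132 component morphisms.

132


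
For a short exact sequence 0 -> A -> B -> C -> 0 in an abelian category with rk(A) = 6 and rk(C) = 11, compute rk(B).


For a short exact sequence 0 -> A -> B -> C -> 0,
rank is additive: rank(B) = rank(A) + rank(C).
rank(B) = 6 + 11 = 17

17


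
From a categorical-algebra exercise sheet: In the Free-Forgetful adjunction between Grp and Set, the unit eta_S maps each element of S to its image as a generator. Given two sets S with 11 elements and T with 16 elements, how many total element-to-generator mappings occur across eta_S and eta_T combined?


The unit eta_X: X -> U(F(X)) of the Free-Forgetful adjunction
maps each element of X to a generator of F(X). For X = S + T (disjoint
union in Set), |S + T| = |S| + |T|.
Total mappings = 11 + 16 = 27.

27


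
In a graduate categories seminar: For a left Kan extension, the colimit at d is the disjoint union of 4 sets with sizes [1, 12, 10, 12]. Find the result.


Pointwise, the left Kan extension (Lan_F H)(d) is the colimit, indexed
by the comma category (F downarrow d), of H composed with the
projection (F downarrow d) -> C. Here that colimit is given
as a coproduct (disjoint union) of sets, so its cardinality is the
sum of the sizes of the summands.
Coproduct of sets with sizes: 1 + 12 + 10 + 12
= 35

35


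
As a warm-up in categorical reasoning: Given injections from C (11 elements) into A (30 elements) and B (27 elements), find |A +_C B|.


The pushout A +_C B identifies the images of C in A and B.
|A +_C B| = |A| + |B| - |C| (for injections).
= 30 + 27 - 11 = 46

46


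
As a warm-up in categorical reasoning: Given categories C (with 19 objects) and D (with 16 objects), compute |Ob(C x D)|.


The product category C x D has objects that are pairs (c, d).
Number of pairs = |Ob(C)| * |Ob(D)| = 19 * 16 = 304

304


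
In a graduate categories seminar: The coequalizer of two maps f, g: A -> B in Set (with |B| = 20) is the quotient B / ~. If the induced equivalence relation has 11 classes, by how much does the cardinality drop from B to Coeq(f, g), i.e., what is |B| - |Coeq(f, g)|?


The coequalizer Coeq(f, g) = B / ~ has one element per equivalence class.
|B| = 20, |Coeq(f, g)| = 11.
|B| - |Coeq(f, g)| = 20 - 11 = 9.

9


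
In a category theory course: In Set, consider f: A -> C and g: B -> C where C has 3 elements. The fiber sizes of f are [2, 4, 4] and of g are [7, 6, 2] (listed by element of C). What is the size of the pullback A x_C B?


The pullback A x_C B consists of pairs (a, b) with f(a) = g(b).
For each element c in C, the fiber product has |f^-1(c)| * |g^-1(c)| elements.
Summing over C: 2 * 7 + 4 * 6 + 4 * 2
= 14 + 24 + 8 = 46

46


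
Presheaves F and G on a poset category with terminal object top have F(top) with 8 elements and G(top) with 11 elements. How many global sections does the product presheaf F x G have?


Global sections of a presheaf on a poset with terminal top satisfy
Gamma(H) ~ H(top). Presheaves admit pointwise products, so
(F x G)(top) = F(top) x G(top) (Cartesian product).
|Gamma(F x G)| = |F(top)| * |G(top)| = 8 * 11 = 88.

88


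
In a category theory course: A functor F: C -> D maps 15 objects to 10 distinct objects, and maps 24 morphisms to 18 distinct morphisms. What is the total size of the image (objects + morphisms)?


The image of F consists of distinct objects and distinct morphisms.
|Im(F)| on objects = 10
|Im(F)| on morphisms = 18
Total image cardinality = 10 + 18 = 28

28


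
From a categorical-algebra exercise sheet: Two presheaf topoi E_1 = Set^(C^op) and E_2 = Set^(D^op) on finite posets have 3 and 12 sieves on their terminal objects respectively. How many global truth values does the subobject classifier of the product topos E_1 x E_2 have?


In a product of presheaf topoi E_1 x E_2, the subobject classifier
is Omega = Omega_1 x Omega_2 (componentwise), so
|Omega(top)| = |Omega_1(top_1)| * |Omega_2(top_2)|.
= 3 * 12 = 36.

36


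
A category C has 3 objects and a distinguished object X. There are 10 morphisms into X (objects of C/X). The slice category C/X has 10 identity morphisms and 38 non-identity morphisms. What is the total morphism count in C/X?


In the slice category C/X, objects are morphisms to X.
Identity morphisms: 10 (one per object of C/X).
Non-identity morphisms: 38.
Total = 10 + 38 = 48

48


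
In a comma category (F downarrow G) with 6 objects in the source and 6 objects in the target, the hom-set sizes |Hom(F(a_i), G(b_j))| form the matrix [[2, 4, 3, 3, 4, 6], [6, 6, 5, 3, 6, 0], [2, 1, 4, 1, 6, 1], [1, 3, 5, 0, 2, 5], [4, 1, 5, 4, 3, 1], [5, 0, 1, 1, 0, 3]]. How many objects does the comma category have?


Objects of (F downarrow G) are triples (a, b, h: F(a)->G(b)).
The count equals the sum of all entries in the hom-matrix.
sum(row 0) = 22
sum(row 1) = 26
sum(row 2) = 15
sum(row 3) = 16
sum(row 4) = 18
sum(row 5) = 10
Grand total = 107

107


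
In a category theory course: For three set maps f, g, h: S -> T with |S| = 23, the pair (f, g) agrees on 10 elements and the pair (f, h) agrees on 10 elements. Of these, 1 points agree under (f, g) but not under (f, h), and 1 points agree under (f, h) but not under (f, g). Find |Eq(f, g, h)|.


Eq(f, g, h) is the triple-agreement set: points in S where all three
maps take the same value. Using inclusion-exclusion on the pairwise data:
Pair (f, g) agrees on 10 points; pair (f, h) on 10 points.
Points agreeing under (f, g) but not (f, h) = 1; under (f, h) but not (f, g) = 1.
Triple-agreement = agreement-in-(f, g) minus points that agree under (f, g) but not (f, h):
|Eq(f, g, h)| = 10 - 1 = 9
(cross-check via (f, h): 10 - 1 = 9.)

9


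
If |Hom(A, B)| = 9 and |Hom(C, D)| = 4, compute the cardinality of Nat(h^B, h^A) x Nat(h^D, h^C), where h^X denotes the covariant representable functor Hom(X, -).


By the Yoneda lemma, Nat(h^B, h^A) is isomorphic to Hom(A, B),
so |Nat(h^B, h^A)| = |Hom(A, B)| and |Nat(h^D, h^C)| = |Hom(C, D)|.
|Hom(A, B)| = 9, |Hom(C, D)| = 4.
|Nat(h^B, h^A) x Nat(h^D, h^C)| = 9 * 4 = 36

36


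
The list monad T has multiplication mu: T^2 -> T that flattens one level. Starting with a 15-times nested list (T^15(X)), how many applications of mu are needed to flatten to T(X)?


Each application of mu: T^2 -> T removes one layer of nesting.
Starting at depth 15 (i.e., T^15(X)), we need to reach T(X).
Number of mu applications = 15 - 1 = 14

14


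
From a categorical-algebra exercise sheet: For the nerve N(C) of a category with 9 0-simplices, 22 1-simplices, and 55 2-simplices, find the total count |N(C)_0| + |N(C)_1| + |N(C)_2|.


The 2-skeleton of the nerve N(C) consists of simplices in dimensions 0, 1, 2:
  |N(C)_0| = 9 (objects)
  |N(C)_1| = 22 (morphisms)
  |N(C)_2| = 55 (composable pairs)
Total = 9 + 22 + 55 = 86

86


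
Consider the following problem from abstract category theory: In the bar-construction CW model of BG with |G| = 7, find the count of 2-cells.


In the bar-construction CW model of BG, the n-cells are indexed by
n-tuples [g_1|...|g_n] of non-identity elements of G (degenerate
simplices with some g_i = e do not contribute cells), so there are
(|G| - 1)^n n-cells.
For dim = 2 with |G| = 7:
cells = (7 - 1)^2 = 6^2 = 36

36


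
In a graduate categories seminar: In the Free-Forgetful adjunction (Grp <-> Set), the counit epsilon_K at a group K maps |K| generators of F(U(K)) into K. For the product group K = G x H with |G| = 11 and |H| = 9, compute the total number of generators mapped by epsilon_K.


The counit epsilon_K: F(U(K)) -> K of the Free-Forgetful adjunction
maps |K| generators of F(U(K)) into K. For K = G x H (the product group),
|G x H| = |G| * |H|.
Total generators mapped = 11 * 9 = 99.

99


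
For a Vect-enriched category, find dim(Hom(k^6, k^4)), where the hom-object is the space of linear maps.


In Vect-enriched categories, Hom(k^n, k^m) is the space of m x n matrices.
dim(Hom(k^6, k^4)) = 4 * 6 = 24

24


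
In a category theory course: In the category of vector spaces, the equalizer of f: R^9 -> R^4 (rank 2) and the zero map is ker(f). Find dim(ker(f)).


The equalizer of f and the zero map is ker(f).
By the rank-nullity theorem: dim(ker(f)) = dim(domain) - rank(f).
dim(ker(f)) = 9 - 2 = 7

7


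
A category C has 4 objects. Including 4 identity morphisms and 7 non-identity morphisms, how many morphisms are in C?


Each object has an identity morphism, giving 4 identities.
Adding the 7 non-identity morphisms:
Total = 4 + 7 = 11

11


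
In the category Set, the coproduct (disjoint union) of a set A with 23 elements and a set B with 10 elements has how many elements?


In Set, the coproduct A + B is the disjoint union.
|A + B| = |A| + |B| = 23 + 10 = 33

33


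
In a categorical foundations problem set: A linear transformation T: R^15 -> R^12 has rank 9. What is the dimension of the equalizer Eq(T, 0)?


The equalizer of f and the zero map is ker(f).
By the rank-nullity theorem: dim(ker(f)) = dim(domain) - rank(f).
dim(ker(f)) = 15 - 9 = 6

6


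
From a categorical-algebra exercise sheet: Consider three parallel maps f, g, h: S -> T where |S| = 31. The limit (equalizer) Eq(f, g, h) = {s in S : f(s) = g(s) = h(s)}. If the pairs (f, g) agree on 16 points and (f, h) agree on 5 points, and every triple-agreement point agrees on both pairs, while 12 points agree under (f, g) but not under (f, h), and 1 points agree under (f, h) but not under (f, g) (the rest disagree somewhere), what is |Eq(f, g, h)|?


Eq(f, g, h) is the triple-agreement set: points in S where all three
maps take the same value. Using inclusion-exclusion on the pairwise data:
Pair (f, g) agrees on 16 points; pair (f, h) on 5 points.
Points agreeing under (f, g) but not (f, h) = 12; under (f, h) but not (f, g) = 1.
Triple-agreement = agreement-in-(f, g) minus points that agree under (f, g) but not (f, h):
|Eq(f, g, h)| = 16 - 12 = 4
(cross-check via (f, h): 5 - 1 = 4.)

4


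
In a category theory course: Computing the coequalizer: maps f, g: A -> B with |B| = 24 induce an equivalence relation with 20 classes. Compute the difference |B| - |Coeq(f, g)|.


The coequalizer Coeq(f, g) = B / ~ has one element per equivalence class.
|B| = 24, |Coeq(f, g)| = 20.
|B| - |Coeq(f, g)| = 24 - 20 = 4.

4


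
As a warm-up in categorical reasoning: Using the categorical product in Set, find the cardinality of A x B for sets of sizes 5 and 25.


In Set, the product A x B is the Cartesian product.
By the universal property, |A x B| = |A| * |B|.
|A x B| = 5 * 25 = 125

125


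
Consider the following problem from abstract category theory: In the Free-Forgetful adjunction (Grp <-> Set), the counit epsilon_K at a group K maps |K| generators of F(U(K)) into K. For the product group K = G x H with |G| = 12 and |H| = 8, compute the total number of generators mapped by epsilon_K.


The counit epsilon_K: F(U(K)) -> K of the Free-Forgetful adjunction
maps |K| generators of F(U(K)) into K. For K = G x H (the product group),
|G x H| = |G| * |H|.
Total generators mapped = 12 * 8 = 96.

96


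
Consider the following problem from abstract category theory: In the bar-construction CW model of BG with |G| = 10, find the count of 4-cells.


In the bar-construction CW model of BG, the n-cells are indexed by
n-tuples [g_1|...|g_n] of non-identity elements of G (degenerate
simplices with some g_i = e do not contribute cells), so there are
(|G| - 1)^n n-cells.
For dim = 4 with |G| = 10:
cells = (10 - 1)^4 = 9^4 = 6561

6561
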